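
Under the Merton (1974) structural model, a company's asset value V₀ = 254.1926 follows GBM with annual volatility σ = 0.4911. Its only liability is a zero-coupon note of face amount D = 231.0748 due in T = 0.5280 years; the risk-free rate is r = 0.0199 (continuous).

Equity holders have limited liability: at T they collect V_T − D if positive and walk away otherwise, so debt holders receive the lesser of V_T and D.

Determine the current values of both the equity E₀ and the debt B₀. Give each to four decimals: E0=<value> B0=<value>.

d₁ = [ln(V₀/D) + (r + σ²/2)T] / (σ√T)
   = [ln(254.1926/231.0748) + (0.0199 + 0.5·0.4911²)·0.5280] / (0.4911·√0.5280)
   = [0.095351 + 0.074179] / 0.356851 = 0.475070
d₂ = d₁ − σ√T = 0.475070 − 0.356851 = 0.118219
N(d₁) = 0.682632,  N(d₂) = 0.547053,  e^(−rT) = 0.989548
E₀ = V₀·N(d₁) − D·e^(−rT)·N(d₂)
   = 254.1926·0.682632 − 231.0748·0.989548·0.547053 = 48.430980
B₀ = V₀ − E₀ = 254.1926 − 48.430980 = 205.761620

E0=48.4310 B0=205.7616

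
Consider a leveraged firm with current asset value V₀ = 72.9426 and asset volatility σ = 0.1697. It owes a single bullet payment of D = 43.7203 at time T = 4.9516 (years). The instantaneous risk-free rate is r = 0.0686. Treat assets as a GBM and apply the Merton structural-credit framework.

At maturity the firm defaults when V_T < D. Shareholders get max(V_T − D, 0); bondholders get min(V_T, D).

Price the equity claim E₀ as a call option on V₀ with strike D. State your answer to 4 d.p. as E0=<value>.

d₁ = [ln(V₀/D) + (r + σ²/2)T] / (σ√T)
   = [ln(72.9426/43.7203) + (0.0686 + 0.5·0.1697²)·4.9516] / (0.1697·√4.9516)
   = [0.511860 + 0.410978] / 0.377620 = 2.443830
d₂ = d₁ − σ√T = 2.443830 − 0.377620 = 2.066211
N(d₁) = 0.992734,  N(d₂) = 0.980596,  e^(−rT) = 0.711998
E₀ = V₀·N(d₁) − D·e^(−rT)·N(d₂)
   = 72.9426·0.992734 − 43.7203·0.711998·0.980596 = 41.887843

E0=41.8878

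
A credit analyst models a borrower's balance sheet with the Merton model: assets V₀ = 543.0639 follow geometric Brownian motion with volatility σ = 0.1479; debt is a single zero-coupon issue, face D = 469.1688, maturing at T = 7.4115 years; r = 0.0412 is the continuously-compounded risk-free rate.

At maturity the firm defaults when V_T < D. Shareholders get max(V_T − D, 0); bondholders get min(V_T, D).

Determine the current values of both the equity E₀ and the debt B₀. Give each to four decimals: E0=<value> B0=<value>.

d₁ = [ln(V₀/D) + (r + σ²/2)T] / (σ√T)
   = [ln(543.0639/469.1688) + (0.0412 + 0.5·0.1479²)·7.4115] / (0.1479·√7.4115)
   = [0.146264 + 0.386415] / 0.402644 = 1.322953
d₂ = d₁ − σ√T = 1.322953 − 0.402644 = 0.920309
N(d₁) = 0.907075,  N(d₂) = 0.821294,  e^(−rT) = 0.736863
E₀ = V₀·N(d₁) − D·e^(−rT)·N(d₂)
   = 543.0639·0.907075 − 469.1688·0.736863·0.821294 = 208.667318
B₀ = V₀ − E₀ = 543.0639 − 208.667318 = 334.396582

E0=208.6673 B0=334.3966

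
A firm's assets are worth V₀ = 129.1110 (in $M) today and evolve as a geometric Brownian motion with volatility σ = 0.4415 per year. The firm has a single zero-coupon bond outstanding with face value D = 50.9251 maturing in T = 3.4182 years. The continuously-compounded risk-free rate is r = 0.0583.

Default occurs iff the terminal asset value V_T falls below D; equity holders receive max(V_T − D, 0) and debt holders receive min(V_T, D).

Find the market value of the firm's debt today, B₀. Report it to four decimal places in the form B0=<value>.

d₁ = [ln(V₀/D) + (r + σ²/2)T] / (σ√T)
   = [ln(129.1110/50.9251) + (0.0583 + 0.5·0.4415²)·3.4182] / (0.4415·√3.4182)
   = [0.930317 + 0.532423] / 0.816262 = 1.791998
d₂ = d₁ − σ√T = 1.791998 − 0.816262 = 0.975736
N(d₁) = 0.963433,  N(d₂) = 0.835402,  e^(−rT) = 0.819320
E₀ = V₀·N(d₁) − D·e^(−rT)·N(d₂)
   = 129.1110·0.963433 − 50.9251·0.819320·0.835402 = 89.533571
B₀ = V₀ − E₀ = 129.1110 − 89.533571 = 39.577429

B0=39.5774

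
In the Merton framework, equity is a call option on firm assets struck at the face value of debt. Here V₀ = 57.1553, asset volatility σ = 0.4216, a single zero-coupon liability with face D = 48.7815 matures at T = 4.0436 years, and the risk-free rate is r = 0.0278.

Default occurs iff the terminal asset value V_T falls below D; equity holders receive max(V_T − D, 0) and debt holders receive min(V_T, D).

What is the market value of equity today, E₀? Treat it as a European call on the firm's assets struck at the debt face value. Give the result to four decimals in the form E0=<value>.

E0=24.1032

d₁ = [ln(V₀/D) + (r + σ²/2)T] / (σ√T)
   = [ln(57.1553/48.7815) + (0.0278 + 0.5·0.4216²)·4.0436] / (0.4216·√4.0436)
   = [0.158421 + 0.471780] / 0.847783 = 0.743352
d₂ = d₁ − σ√T = 0.743352 − 0.847783 = -0.104431
N(d₁) = 0.771366,  N(d₂) = 0.458414,  e^(−rT) = 0.893676
E₀ = V₀·N(d₁) − D·e^(−rT)·N(d₂)
   = 57.1553·0.771366 − 48.7815·0.893676·0.458414 = 24.103162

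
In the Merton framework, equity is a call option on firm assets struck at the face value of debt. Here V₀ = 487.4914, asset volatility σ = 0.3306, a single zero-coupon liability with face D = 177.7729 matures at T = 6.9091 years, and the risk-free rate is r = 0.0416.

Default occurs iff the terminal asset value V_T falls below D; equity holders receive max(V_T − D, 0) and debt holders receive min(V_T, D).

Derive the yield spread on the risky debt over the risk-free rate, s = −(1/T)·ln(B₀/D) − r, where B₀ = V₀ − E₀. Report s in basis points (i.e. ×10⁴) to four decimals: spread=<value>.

d₁ = [ln(V₀/D) + (r + σ²/2)T] / (σ√T)
   = [ln(487.4914/177.7729) + (0.0416 + 0.5·0.3306²)·6.9091] / (0.3306·√6.9091)
   = [1.008766 + 0.664988] / 0.868988 = 1.926097
d₂ = d₁ − σ√T = 1.926097 − 0.868988 = 1.057109
N(d₁) = 0.972954,  N(d₂) = 0.854769,  e^(−rT) = 0.750198
E₀ = V₀·N(d₁) − D·e^(−rT)·N(d₂)
   = 487.4914·0.972954 − 177.7729·0.750198·0.854769 = 360.310513
B₀ = V₀ − E₀ = 487.4914 − 360.310513 = 127.180887
spread = −(1/T)·ln(B₀/D) − r = −(1/6.9091)·ln(127.180887/177.7729) − 0.0416 = 0.00687180
in basis points: 0.00687180 × 10⁴ = 68.7180 bp

spread=68.7180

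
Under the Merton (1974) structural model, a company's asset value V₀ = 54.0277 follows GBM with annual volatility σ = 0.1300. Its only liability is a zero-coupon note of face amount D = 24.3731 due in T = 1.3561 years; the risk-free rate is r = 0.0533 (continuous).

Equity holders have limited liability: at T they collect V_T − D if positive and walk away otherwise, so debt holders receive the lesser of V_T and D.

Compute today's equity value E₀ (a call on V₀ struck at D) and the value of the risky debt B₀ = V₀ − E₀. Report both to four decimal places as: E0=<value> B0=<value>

d₁ = [ln(V₀/D) + (r + σ²/2)T] / (σ√T)
   = [ln(54.0277/24.3731) + (0.0533 + 0.5·0.1300²)·1.3561] / (0.1300·√1.3561)
   = [0.796017 + 0.083739] / 0.151387 = 5.811296
d₂ = d₁ − σ√T = 5.811296 − 0.151387 = 5.659909
N(d₁) = 1.000000,  N(d₂) = 1.000000,  e^(−rT) = 0.930270
E₀ = V₀·N(d₁) − D·e^(−rT)·N(d₂)
   = 54.0277·1.000000 − 24.3731·0.930270·1.000000 = 31.354130
B₀ = V₀ − E₀ = 54.0277 − 31.354130 = 22.673570

E0=31.3541 B0=22.6736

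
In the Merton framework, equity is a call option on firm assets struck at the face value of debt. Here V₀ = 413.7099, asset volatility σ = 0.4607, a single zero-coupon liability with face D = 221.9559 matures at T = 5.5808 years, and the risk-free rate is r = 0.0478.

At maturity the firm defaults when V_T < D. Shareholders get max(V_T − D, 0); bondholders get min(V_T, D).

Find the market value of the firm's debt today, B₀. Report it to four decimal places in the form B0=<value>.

B0=139.1487

d₁ = [ln(V₀/D) + (r + σ²/2)T] / (σ√T)
   = [ln(413.7099/221.9559) + (0.0478 + 0.5·0.4607²)·5.5808] / (0.4607·√5.5808)
   = [0.622686 + 0.859009] / 1.088345 = 1.361421
d₂ = d₁ − σ√T = 1.361421 − 1.088345 = 0.273077
N(d₁) = 0.913310,  N(d₂) = 0.607603,  e^(−rT) = 0.765855
E₀ = V₀·N(d₁) − D·e^(−rT)·N(d₂)
   = 413.7099·0.913310 − 221.9559·0.765855·0.607603 = 274.561247
B₀ = V₀ − E₀ = 413.7099 − 274.561247 = 139.148653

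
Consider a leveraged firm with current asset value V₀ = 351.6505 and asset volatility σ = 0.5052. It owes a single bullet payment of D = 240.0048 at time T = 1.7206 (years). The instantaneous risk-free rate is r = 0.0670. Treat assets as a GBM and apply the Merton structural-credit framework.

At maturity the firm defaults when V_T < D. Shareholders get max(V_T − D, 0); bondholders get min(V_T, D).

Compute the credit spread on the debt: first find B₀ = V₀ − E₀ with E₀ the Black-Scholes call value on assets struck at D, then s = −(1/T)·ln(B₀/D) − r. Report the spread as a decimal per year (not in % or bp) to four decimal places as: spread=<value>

spread=0.0664

d₁ = [ln(V₀/D) + (r + σ²/2)T] / (σ√T)
   = [ln(351.6505/240.0048) + (0.0670 + 0.5·0.5052²)·1.7206] / (0.5052·√1.7206)
   = [0.381979 + 0.334852] / 0.662679 = 1.081716
d₂ = d₁ − σ√T = 1.081716 − 0.662679 = 0.419037
N(d₁) = 0.860311,  N(d₂) = 0.662406,  e^(−rT) = 0.891116
E₀ = V₀·N(d₁) − D·e^(−rT)·N(d₂)
   = 351.6505·0.860311 − 240.0048·0.891116·0.662406 = 160.858551
B₀ = V₀ − E₀ = 351.6505 − 160.858551 = 190.791949
spread = −(1/T)·ln(B₀/D) − r = −(1/1.7206)·ln(190.791949/240.0048) − 0.0670 = 0.06636938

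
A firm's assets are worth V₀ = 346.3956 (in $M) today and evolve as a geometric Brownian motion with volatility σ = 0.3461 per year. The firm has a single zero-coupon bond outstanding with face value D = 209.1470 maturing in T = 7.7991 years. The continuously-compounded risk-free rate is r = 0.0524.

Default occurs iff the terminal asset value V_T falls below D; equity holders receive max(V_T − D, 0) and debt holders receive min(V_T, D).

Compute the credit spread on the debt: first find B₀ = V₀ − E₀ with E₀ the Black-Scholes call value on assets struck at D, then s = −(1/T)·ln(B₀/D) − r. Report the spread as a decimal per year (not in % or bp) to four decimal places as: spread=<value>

spread=0.0180

d₁ = [ln(V₀/D) + (r + σ²/2)T] / (σ√T)
   = [ln(346.3956/209.1470) + (0.0524 + 0.5·0.3461²)·7.7991] / (0.3461·√7.7991)
   = [0.504544 + 0.875781] / 0.966549 = 1.428097
d₂ = d₁ − σ√T = 1.428097 − 0.966549 = 0.461548
N(d₁) = 0.923368,  N(d₂) = 0.677797,  e^(−rT) = 0.664532
E₀ = V₀·N(d₁) − D·e^(−rT)·N(d₂)
   = 346.3956·0.923368 − 209.1470·0.664532·0.677797 = 225.647109
B₀ = V₀ − E₀ = 346.3956 − 225.647109 = 120.748491
spread = −(1/T)·ln(B₀/D) − r = −(1/7.7991)·ln(120.748491/209.1470) − 0.0524 = 0.01803474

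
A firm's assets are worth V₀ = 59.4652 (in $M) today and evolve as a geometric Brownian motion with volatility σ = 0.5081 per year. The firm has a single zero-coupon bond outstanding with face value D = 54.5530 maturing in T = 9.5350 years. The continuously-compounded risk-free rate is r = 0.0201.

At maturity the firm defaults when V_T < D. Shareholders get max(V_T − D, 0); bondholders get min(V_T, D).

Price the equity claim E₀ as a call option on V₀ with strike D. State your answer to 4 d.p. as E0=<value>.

E0=37.2257

d₁ = [ln(V₀/D) + (r + σ²/2)T] / (σ√T)
   = [ln(59.4652/54.5530) + (0.0201 + 0.5·0.5081²)·9.5350] / (0.5081·√9.5350)
   = [0.086219 + 1.422458] / 1.568952 = 0.961583
d₂ = d₁ − σ√T = 0.961583 − 1.568952 = -0.607369
N(d₁) = 0.831870,  N(d₂) = 0.271803,  e^(−rT) = 0.825593
E₀ = V₀·N(d₁) − D·e^(−rT)·N(d₂)
   = 59.4652·0.831870 − 54.5530·0.825593·0.271803 = 37.225717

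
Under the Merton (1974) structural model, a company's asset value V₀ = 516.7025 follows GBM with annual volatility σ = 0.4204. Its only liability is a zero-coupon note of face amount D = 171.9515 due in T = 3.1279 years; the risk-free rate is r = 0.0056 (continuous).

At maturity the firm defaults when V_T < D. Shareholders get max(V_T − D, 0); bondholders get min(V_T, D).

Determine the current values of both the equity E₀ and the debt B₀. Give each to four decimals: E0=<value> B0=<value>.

d₁ = [ln(V₀/D) + (r + σ²/2)T] / (σ√T)
   = [ln(516.7025/171.9515) + (0.0056 + 0.5·0.4204²)·3.1279] / (0.4204·√3.1279)
   = [1.100255 + 0.293923] / 0.743514 = 1.875120
d₂ = d₁ − σ√T = 1.875120 − 0.743514 = 1.131606
N(d₁) = 0.969612,  N(d₂) = 0.871100,  e^(−rT) = 0.982636
E₀ = V₀·N(d₁) − D·e^(−rT)·N(d₂)
   = 516.7025·0.969612 − 171.9515·0.982636·0.871100 = 353.814805
B₀ = V₀ − E₀ = 516.7025 − 353.814805 = 162.887695

E0=353.8148 B0=162.8877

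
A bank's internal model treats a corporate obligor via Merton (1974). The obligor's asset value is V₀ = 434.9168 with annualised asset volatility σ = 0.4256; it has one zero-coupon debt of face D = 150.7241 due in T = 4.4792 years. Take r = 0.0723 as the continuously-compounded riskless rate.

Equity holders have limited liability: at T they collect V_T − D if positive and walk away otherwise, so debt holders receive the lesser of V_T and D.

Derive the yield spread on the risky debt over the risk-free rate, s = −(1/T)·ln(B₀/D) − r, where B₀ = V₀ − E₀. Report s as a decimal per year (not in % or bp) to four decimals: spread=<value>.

d₁ = [ln(V₀/D) + (r + σ²/2)T] / (σ√T)
   = [ln(434.9168/150.7241) + (0.0723 + 0.5·0.4256²)·4.4792] / (0.4256·√4.4792)
   = [1.059704 + 0.729517] / 0.900745 = 1.986379
d₂ = d₁ − σ√T = 1.986379 − 0.900745 = 1.085634
N(d₁) = 0.976504,  N(d₂) = 0.861179,  e^(−rT) = 0.723362
E₀ = V₀·N(d₁) − D·e^(−rT)·N(d₂)
   = 434.9168·0.976504 − 150.7241·0.723362·0.861179 = 330.805463
B₀ = V₀ − E₀ = 434.9168 − 330.805463 = 104.111337
spread = −(1/T)·ln(B₀/D) − r = −(1/4.4792)·ln(104.111337/150.7241) − 0.0723 = 0.01030184

spread=0.0103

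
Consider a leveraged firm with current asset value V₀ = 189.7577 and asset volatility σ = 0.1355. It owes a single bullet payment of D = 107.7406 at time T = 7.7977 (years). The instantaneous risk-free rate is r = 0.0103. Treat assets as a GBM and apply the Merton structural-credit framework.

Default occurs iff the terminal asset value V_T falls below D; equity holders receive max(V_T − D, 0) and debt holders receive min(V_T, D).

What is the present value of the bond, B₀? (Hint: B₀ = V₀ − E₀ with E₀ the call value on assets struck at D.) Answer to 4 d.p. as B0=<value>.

B0=98.5065

d₁ = [ln(V₀/D) + (r + σ²/2)T] / (σ√T)
   = [ln(189.7577/107.7406) + (0.0103 + 0.5·0.1355²)·7.7977] / (0.1355·√7.7977)
   = [0.566022 + 0.151900] / 0.378375 = 1.897381
d₂ = d₁ − σ√T = 1.897381 − 0.378375 = 1.519006
N(d₁) = 0.971111,  N(d₂) = 0.935619,  e^(−rT) = 0.922824
E₀ = V₀·N(d₁) − D·e^(−rT)·N(d₂)
   = 189.7577·0.971111 − 107.7406·0.922824·0.935619 = 91.251240
B₀ = V₀ − E₀ = 189.7577 − 91.251240 = 98.506460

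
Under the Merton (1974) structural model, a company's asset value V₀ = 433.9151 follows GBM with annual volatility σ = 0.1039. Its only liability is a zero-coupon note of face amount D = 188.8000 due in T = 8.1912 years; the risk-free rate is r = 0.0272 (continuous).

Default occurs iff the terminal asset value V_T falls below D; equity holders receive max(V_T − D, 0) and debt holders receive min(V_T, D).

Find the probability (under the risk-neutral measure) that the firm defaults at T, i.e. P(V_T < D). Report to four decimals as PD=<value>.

d₁ = [ln(V₀/D) + (r + σ²/2)T] / (σ√T)
   = [ln(433.9151/188.8000) + (0.0272 + 0.5·0.1039²)·8.1912] / (0.1039·√8.1912)
   = [0.832161 + 0.267014] / 0.297365 = 3.696385
d₂ = d₁ − σ√T = 3.696385 − 0.297365 = 3.399020
risk-neutral PD = N(−d₂) = N(-3.399020) = 0.000338

PD=0.0003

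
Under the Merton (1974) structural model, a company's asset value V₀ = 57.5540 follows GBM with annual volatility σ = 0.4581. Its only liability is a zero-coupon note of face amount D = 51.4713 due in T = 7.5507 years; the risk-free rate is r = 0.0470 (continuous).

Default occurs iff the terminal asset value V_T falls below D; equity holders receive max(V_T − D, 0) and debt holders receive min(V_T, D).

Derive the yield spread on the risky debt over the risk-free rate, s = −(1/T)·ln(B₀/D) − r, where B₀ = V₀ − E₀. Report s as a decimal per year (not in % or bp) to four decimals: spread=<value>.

spread=0.0569

d₁ = [ln(V₀/D) + (r + σ²/2)T] / (σ√T)
   = [ln(57.5540/51.4713) + (0.0470 + 0.5·0.4581²)·7.5507] / (0.4581·√7.5507)
   = [0.111699 + 1.147161] / 1.258792 = 1.000055
d₂ = d₁ − σ√T = 1.000055 − 1.258792 = -0.258737
N(d₁) = 0.841358,  N(d₂) = 0.397919,  e^(−rT) = 0.701256
E₀ = V₀·N(d₁) − D·e^(−rT)·N(d₂)
   = 57.5540·0.841358 − 51.4713·0.701256·0.397919 = 34.060814
B₀ = V₀ − E₀ = 57.5540 − 34.060814 = 23.493186
spread = −(1/T)·ln(B₀/D) − r = −(1/7.5507)·ln(23.493186/51.4713) − 0.0470 = 0.05687301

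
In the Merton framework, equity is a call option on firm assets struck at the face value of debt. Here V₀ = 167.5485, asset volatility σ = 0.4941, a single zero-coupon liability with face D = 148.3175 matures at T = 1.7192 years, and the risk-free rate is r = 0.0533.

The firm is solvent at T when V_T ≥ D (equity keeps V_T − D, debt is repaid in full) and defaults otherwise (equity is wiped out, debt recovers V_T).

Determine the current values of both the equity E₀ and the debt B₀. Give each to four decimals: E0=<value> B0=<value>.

E0=56.5658 B0=110.9827

d₁ = [ln(V₀/D) + (r + σ²/2)T] / (σ√T)
   = [ln(167.5485/148.3175) + (0.0533 + 0.5·0.4941²)·1.7192] / (0.4941·√1.7192)
   = [0.121918 + 0.301492] / 0.647855 = 0.653555
d₂ = d₁ − σ√T = 0.653555 − 0.647855 = 0.005700
N(d₁) = 0.743301,  N(d₂) = 0.502274,  e^(−rT) = 0.912440
E₀ = V₀·N(d₁) − D·e^(−rT)·N(d₂)
   = 167.5485·0.743301 − 148.3175·0.912440·0.502274 = 56.565823
B₀ = V₀ − E₀ = 167.5485 − 56.565823 = 110.982677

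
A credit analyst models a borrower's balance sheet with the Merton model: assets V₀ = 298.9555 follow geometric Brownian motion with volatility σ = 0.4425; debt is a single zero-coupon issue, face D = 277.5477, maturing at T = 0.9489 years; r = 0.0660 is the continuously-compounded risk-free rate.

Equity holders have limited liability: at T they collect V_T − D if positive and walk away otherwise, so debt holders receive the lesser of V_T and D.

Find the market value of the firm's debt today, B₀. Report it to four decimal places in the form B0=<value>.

d₁ = [ln(V₀/D) + (r + σ²/2)T] / (σ√T)
   = [ln(298.9555/277.5477) + (0.0660 + 0.5·0.4425²)·0.9489] / (0.4425·√0.9489)
   = [0.074302 + 0.155528] / 0.431046 = 0.533191
d₂ = d₁ − σ√T = 0.533191 − 0.431046 = 0.102145
N(d₁) = 0.703049,  N(d₂) = 0.540679,  e^(−rT) = 0.939293
E₀ = V₀·N(d₁) − D·e^(−rT)·N(d₂)
   = 298.9555·0.703049 − 277.5477·0.939293·0.540679 = 69.226069
B₀ = V₀ − E₀ = 298.9555 − 69.226069 = 229.729431

B0=229.7294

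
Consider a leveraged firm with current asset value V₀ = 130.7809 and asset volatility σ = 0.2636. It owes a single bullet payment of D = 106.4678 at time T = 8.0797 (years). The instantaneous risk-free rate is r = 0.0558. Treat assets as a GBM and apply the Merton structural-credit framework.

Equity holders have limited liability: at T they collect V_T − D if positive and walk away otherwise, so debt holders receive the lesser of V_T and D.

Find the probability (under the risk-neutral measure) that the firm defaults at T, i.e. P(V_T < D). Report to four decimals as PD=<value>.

d₁ = [ln(V₀/D) + (r + σ²/2)T] / (σ√T)
   = [ln(130.7809/106.4678) + (0.0558 + 0.5·0.2636²)·8.0797] / (0.2636·√8.0797)
   = [0.205681 + 0.731556] / 0.749278 = 1.250853
d₂ = d₁ − σ√T = 1.250853 − 0.749278 = 0.501575
risk-neutral PD = N(−d₂) = N(-0.501575) = 0.307983

PD=0.3080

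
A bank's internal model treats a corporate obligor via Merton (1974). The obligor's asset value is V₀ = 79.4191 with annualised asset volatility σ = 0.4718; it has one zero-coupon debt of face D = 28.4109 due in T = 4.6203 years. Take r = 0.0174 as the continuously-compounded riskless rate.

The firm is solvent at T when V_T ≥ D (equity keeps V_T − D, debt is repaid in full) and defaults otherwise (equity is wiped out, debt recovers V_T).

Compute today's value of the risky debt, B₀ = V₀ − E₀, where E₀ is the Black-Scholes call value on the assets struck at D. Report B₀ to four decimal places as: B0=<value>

d₁ = [ln(V₀/D) + (r + σ²/2)T] / (σ√T)
   = [ln(79.4191/28.4109) + (0.0174 + 0.5·0.4718²)·4.6203] / (0.4718·√4.6203)
   = [1.027966 + 0.594622] / 1.014129 = 1.599982
d₂ = d₁ − σ√T = 1.599982 − 1.014129 = 0.585854
N(d₁) = 0.945199,  N(d₂) = 0.721013,  e^(−rT) = 0.922753
E₀ = V₀·N(d₁) − D·e^(−rT)·N(d₂)
   = 79.4191·0.945199 − 28.4109·0.922753·0.721013 = 56.164570
B₀ = V₀ − E₀ = 79.4191 − 56.164570 = 23.254530

B0=23.2545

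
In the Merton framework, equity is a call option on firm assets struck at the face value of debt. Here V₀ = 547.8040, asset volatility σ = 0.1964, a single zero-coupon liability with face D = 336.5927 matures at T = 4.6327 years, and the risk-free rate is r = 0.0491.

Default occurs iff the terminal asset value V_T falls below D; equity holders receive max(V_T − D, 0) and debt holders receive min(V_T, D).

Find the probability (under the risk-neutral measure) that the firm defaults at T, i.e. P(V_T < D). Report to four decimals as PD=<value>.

PD=0.0696

d₁ = [ln(V₀/D) + (r + σ²/2)T] / (σ√T)
   = [ln(547.8040/336.5927) + (0.0491 + 0.5·0.1964²)·4.6327] / (0.1964·√4.6327)
   = [0.487044 + 0.316814] / 0.422726 = 1.901607
d₂ = d₁ − σ√T = 1.901607 − 0.422726 = 1.478881
risk-neutral PD = N(−d₂) = N(-1.478881) = 0.069586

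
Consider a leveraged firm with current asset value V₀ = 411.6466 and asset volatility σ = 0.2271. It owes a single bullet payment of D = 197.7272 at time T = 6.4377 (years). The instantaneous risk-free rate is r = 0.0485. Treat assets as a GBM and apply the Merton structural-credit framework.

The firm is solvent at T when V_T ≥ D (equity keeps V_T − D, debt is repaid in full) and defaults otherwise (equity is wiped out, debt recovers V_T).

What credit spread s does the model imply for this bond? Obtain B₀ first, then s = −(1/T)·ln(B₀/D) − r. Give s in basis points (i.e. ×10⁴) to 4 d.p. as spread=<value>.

spread=20.2626

d₁ = [ln(V₀/D) + (r + σ²/2)T] / (σ√T)
   = [ln(411.6466/197.7272) + (0.0485 + 0.5·0.2271²)·6.4377] / (0.2271·√6.4377)
   = [0.733277 + 0.478239] / 0.576212 = 2.102551
d₂ = d₁ − σ√T = 2.102551 − 0.576212 = 1.526339
N(d₁) = 0.982247,  N(d₂) = 0.936537,  e^(−rT) = 0.731814
E₀ = V₀·N(d₁) − D·e^(−rT)·N(d₂)
   = 411.6466·0.982247 − 197.7272·0.731814·0.936537 = 268.822275
B₀ = V₀ − E₀ = 411.6466 − 268.822275 = 142.824325
spread = −(1/T)·ln(B₀/D) − r = −(1/6.4377)·ln(142.824325/197.7272) − 0.0485 = 0.00202626
in basis points: 0.00202626 × 10⁴ = 20.2626 bp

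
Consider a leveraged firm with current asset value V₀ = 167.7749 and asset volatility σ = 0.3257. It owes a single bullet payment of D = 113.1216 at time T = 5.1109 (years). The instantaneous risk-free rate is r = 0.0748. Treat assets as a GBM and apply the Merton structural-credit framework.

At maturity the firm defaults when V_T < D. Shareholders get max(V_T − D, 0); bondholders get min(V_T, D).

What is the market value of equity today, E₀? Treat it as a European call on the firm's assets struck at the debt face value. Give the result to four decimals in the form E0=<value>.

d₁ = [ln(V₀/D) + (r + σ²/2)T] / (σ√T)
   = [ln(167.7749/113.1216) + (0.0748 + 0.5·0.3257²)·5.1109] / (0.3257·√5.1109)
   = [0.394160 + 0.653379] / 0.736320 = 1.422668
d₂ = d₁ − σ√T = 1.422668 − 0.736320 = 0.686348
N(d₁) = 0.922584,  N(d₂) = 0.753753,  e^(−rT) = 0.682294
E₀ = V₀·N(d₁) − D·e^(−rT)·N(d₂)
   = 167.7749·0.922584 − 113.1216·0.682294·0.753753 = 96.610119

E0=96.6101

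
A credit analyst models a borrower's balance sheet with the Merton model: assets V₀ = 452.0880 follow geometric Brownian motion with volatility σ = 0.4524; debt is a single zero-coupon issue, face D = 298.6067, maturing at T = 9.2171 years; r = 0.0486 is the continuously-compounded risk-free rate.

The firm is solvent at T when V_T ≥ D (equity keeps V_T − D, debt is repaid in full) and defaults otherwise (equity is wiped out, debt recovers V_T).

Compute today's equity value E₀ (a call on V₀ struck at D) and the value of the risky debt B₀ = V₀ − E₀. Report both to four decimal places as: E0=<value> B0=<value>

d₁ = [ln(V₀/D) + (r + σ²/2)T] / (σ√T)
   = [ln(452.0880/298.6067) + (0.0486 + 0.5·0.4524²)·9.2171] / (0.4524·√9.2171)
   = [0.414750 + 1.391163] / 1.373472 = 1.314853
d₂ = d₁ − σ√T = 1.314853 − 1.373472 = -0.058619
N(d₁) = 0.905720,  N(d₂) = 0.476628,  e^(−rT) = 0.638936
E₀ = V₀·N(d₁) − D·e^(−rT)·N(d₂)
   = 452.0880·0.905720 − 298.6067·0.638936·0.476628 = 318.529203
B₀ = V₀ − E₀ = 452.0880 − 318.529203 = 133.558797

E0=318.5292 B0=133.5588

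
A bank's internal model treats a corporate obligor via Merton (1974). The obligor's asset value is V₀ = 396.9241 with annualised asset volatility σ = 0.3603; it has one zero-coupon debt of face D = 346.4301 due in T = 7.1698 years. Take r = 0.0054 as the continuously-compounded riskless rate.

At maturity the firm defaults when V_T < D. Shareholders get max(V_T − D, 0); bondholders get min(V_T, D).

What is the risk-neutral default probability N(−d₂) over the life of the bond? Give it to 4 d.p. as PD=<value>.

PD=0.6184

d₁ = [ln(V₀/D) + (r + σ²/2)T] / (σ√T)
   = [ln(396.9241/346.4301) + (0.0054 + 0.5·0.3603²)·7.1698] / (0.3603·√7.1698)
   = [0.136064 + 0.504095] / 0.964757 = 0.663544
d₂ = d₁ − σ√T = 0.663544 − 0.964757 = -0.301213
risk-neutral PD = N(−d₂) = N(0.301213) = 0.618374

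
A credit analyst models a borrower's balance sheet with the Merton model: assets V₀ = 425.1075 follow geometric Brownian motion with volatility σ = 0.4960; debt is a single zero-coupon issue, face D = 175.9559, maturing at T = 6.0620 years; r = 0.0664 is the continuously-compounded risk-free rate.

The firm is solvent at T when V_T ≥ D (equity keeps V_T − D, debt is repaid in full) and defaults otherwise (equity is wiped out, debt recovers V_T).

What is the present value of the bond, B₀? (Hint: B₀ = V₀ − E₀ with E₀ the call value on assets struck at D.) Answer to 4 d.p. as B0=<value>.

B0=99.3773

d₁ = [ln(V₀/D) + (r + σ²/2)T] / (σ√T)
   = [ln(425.1075/175.9559) + (0.0664 + 0.5·0.4960²)·6.0620] / (0.4960·√6.0620)
   = [0.882109 + 1.148191] / 1.221208 = 1.662534
d₂ = d₁ − σ√T = 1.662534 − 1.221208 = 0.441326
N(d₁) = 0.951797,  N(d₂) = 0.670512,  e^(−rT) = 0.668635
E₀ = V₀·N(d₁) − D·e^(−rT)·N(d₂)
   = 425.1075·0.951797 − 175.9559·0.668635·0.670512 = 325.730223
B₀ = V₀ − E₀ = 425.1075 − 325.730223 = 99.377277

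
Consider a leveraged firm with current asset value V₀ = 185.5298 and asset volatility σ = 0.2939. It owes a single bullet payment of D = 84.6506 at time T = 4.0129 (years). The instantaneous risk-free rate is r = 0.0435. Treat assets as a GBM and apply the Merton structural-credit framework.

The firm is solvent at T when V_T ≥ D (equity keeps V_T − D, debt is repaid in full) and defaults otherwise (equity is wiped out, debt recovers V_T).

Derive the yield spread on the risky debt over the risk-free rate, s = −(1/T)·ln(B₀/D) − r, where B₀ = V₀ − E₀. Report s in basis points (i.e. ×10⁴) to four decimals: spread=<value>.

d₁ = [ln(V₀/D) + (r + σ²/2)T] / (σ√T)
   = [ln(185.5298/84.6506) + (0.0435 + 0.5·0.2939²)·4.0129] / (0.2939·√4.0129)
   = [0.784683 + 0.347873] / 0.588747 = 1.923672
d₂ = d₁ − σ√T = 1.923672 − 0.588747 = 1.334925
N(d₁) = 0.972802,  N(d₂) = 0.909049,  e^(−rT) = 0.839825
E₀ = V₀·N(d₁) − D·e^(−rT)·N(d₂)
   = 185.5298·0.972802 − 84.6506·0.839825·0.909049 = 115.857881
B₀ = V₀ − E₀ = 185.5298 − 115.857881 = 69.671919
spread = −(1/T)·ln(B₀/D) − r = −(1/4.0129)·ln(69.671919/84.6506) − 0.0435 = 0.00502721
in basis points: 0.00502721 × 10⁴ = 50.2721 bp

spread=50.2721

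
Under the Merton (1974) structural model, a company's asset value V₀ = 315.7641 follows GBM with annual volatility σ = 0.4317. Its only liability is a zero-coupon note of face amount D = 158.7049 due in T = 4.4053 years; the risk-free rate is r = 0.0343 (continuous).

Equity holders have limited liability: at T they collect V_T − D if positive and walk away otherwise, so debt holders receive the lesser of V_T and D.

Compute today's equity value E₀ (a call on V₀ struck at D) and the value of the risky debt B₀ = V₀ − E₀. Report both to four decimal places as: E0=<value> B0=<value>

E0=196.2177 B0=119.5464

d₁ = [ln(V₀/D) + (r + σ²/2)T] / (σ√T)
   = [ln(315.7641/158.7049) + (0.0343 + 0.5·0.4317²)·4.4053] / (0.4317·√4.4053)
   = [0.687949 + 0.561598] / 0.906087 = 1.379059
d₂ = d₁ − σ√T = 1.379059 − 0.906087 = 0.472972
N(d₁) = 0.916062,  N(d₂) = 0.681884,  e^(−rT) = 0.859760
E₀ = V₀·N(d₁) − D·e^(−rT)·N(d₂)
   = 315.7641·0.916062 − 158.7049·0.859760·0.681884 = 196.217659
B₀ = V₀ − E₀ = 315.7641 − 196.217659 = 119.546441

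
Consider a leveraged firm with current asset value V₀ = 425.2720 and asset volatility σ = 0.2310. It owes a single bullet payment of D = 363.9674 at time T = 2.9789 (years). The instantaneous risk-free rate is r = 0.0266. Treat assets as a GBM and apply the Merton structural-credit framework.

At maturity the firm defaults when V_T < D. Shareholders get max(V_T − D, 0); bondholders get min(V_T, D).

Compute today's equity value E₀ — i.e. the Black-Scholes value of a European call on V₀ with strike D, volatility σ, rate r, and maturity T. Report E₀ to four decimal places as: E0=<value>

E0=114.6383

d₁ = [ln(V₀/D) + (r + σ²/2)T] / (σ√T)
   = [ln(425.2720/363.9674) + (0.0266 + 0.5·0.2310²)·2.9789] / (0.2310·√2.9789)
   = [0.155665 + 0.158717] / 0.398694 = 0.788529
d₂ = d₁ − σ√T = 0.788529 − 0.398694 = 0.389835
N(d₁) = 0.784806,  N(d₂) = 0.651671,  e^(−rT) = 0.923819
E₀ = V₀·N(d₁) − D·e^(−rT)·N(d₂)
   = 425.2720·0.784806 − 363.9674·0.923819·0.651671 = 114.638340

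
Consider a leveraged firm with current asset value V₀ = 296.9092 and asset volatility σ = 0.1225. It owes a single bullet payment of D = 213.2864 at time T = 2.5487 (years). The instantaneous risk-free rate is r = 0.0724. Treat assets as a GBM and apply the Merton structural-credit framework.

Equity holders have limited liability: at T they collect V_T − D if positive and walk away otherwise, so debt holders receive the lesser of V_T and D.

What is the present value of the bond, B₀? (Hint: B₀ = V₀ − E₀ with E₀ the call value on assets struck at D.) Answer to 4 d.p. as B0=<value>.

B0=177.2888

d₁ = [ln(V₀/D) + (r + σ²/2)T] / (σ√T)
   = [ln(296.9092/213.2864) + (0.0724 + 0.5·0.1225²)·2.5487] / (0.1225·√2.5487)
   = [0.330791 + 0.203649] / 0.195567 = 2.732771
d₂ = d₁ − σ√T = 2.732771 − 0.195567 = 2.537204
N(d₁) = 0.996860,  N(d₂) = 0.994413,  e^(−rT) = 0.831498
E₀ = V₀·N(d₁) − D·e^(−rT)·N(d₂)
   = 296.9092·0.996860 − 213.2864·0.831498·0.994413 = 119.620397
B₀ = V₀ − E₀ = 296.9092 − 119.620397 = 177.288803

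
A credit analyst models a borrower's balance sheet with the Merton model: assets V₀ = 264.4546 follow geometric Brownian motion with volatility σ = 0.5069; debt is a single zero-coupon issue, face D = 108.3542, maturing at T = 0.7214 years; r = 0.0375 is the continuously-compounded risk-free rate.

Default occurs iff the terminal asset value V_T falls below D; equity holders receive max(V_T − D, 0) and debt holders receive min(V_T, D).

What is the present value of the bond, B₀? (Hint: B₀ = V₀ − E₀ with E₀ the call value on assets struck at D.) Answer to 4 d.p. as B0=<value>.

B0=105.0483

d₁ = [ln(V₀/D) + (r + σ²/2)T] / (σ√T)
   = [ln(264.4546/108.3542) + (0.0375 + 0.5·0.5069²)·0.7214] / (0.5069·√0.7214)
   = [0.892264 + 0.119734] / 0.430537 = 2.350548
d₂ = d₁ − σ√T = 2.350548 − 0.430537 = 1.920011
N(d₁) = 0.990627,  N(d₂) = 0.972572,  e^(−rT) = 0.973310
E₀ = V₀·N(d₁) − D·e^(−rT)·N(d₂)
   = 264.4546·0.990627 − 108.3542·0.973310·0.972572 = 159.406298
B₀ = V₀ − E₀ = 264.4546 − 159.406298 = 105.048302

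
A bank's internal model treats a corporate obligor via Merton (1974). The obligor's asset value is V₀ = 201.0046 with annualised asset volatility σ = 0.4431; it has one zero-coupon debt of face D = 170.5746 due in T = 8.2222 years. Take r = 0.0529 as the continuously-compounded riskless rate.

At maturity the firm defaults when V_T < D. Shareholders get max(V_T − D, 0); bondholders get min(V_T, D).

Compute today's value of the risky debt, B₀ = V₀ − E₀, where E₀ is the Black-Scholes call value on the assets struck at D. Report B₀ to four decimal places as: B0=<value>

d₁ = [ln(V₀/D) + (r + σ²/2)T] / (σ√T)
   = [ln(201.0046/170.5746) + (0.0529 + 0.5·0.4431²)·8.2222] / (0.4431·√8.2222)
   = [0.164155 + 1.242118] / 1.270562 = 1.106812
d₂ = d₁ − σ√T = 1.106812 − 1.270562 = -0.163750
N(d₁) = 0.865812,  N(d₂) = 0.434964,  e^(−rT) = 0.647294
E₀ = V₀·N(d₁) − D·e^(−rT)·N(d₂)
   = 201.0046·0.865812 − 170.5746·0.647294·0.434964 = 126.007041
B₀ = V₀ − E₀ = 201.0046 − 126.007041 = 74.997559

B0=74.9976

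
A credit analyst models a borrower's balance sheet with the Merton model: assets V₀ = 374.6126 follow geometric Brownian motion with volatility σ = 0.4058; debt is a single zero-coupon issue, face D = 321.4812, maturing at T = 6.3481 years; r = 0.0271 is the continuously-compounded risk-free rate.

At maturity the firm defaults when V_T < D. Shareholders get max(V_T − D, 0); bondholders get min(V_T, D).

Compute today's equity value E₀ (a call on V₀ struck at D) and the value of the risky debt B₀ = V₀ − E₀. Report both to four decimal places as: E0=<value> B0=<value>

E0=183.7813 B0=190.8313

d₁ = [ln(V₀/D) + (r + σ²/2)T] / (σ√T)
   = [ln(374.6126/321.4812) + (0.0271 + 0.5·0.4058²)·6.3481] / (0.4058·√6.3481)
   = [0.152953 + 0.694716] / 1.022431 = 0.829072
d₂ = d₁ − σ√T = 0.829072 − 1.022431 = -0.193358
N(d₁) = 0.796468,  N(d₂) = 0.423339,  e^(−rT) = 0.841951
E₀ = V₀·N(d₁) − D·e^(−rT)·N(d₂)
   = 374.6126·0.796468 − 321.4812·0.841951·0.423339 = 183.781251
B₀ = V₀ − E₀ = 374.6126 − 183.781251 = 190.831349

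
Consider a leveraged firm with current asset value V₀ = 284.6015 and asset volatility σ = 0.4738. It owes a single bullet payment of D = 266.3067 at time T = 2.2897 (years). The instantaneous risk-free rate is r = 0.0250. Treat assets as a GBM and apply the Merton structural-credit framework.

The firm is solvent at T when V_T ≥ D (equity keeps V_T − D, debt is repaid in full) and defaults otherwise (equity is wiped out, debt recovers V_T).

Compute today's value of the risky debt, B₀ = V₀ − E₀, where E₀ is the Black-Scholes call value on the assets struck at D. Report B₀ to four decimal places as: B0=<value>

d₁ = [ln(V₀/D) + (r + σ²/2)T] / (σ√T)
   = [ln(284.6015/266.3067) + (0.0250 + 0.5·0.4738²)·2.2897] / (0.4738·√2.2897)
   = [0.066441 + 0.314246] / 0.716943 = 0.530987
d₂ = d₁ − σ√T = 0.530987 − 0.716943 = -0.185956
N(d₁) = 0.702286,  N(d₂) = 0.426240,  e^(−rT) = 0.944365
E₀ = V₀·N(d₁) − D·e^(−rT)·N(d₂)
   = 284.6015·0.702286 − 266.3067·0.944365·0.426240 = 92.676315
B₀ = V₀ − E₀ = 284.6015 − 92.676315 = 191.925185

B0=191.9252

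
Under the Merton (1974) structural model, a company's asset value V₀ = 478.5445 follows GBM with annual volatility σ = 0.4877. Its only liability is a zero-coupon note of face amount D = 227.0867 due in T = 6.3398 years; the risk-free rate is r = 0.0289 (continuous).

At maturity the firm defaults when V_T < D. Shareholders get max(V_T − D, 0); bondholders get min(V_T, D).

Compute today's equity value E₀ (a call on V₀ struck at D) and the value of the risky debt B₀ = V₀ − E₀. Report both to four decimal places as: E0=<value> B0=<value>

E0=332.4929 B0=146.0516

d₁ = [ln(V₀/D) + (r + σ²/2)T] / (σ√T)
   = [ln(478.5445/227.0867) + (0.0289 + 0.5·0.4877²)·6.3398] / (0.4877·√6.3398)
   = [0.745417 + 0.937185] / 1.227978 = 1.370222
d₂ = d₁ − σ√T = 1.370222 − 1.227978 = 0.142244
N(d₁) = 0.914691,  N(d₂) = 0.556556,  e^(−rT) = 0.832585
E₀ = V₀·N(d₁) − D·e^(−rT)·N(d₂)
   = 478.5445·0.914691 − 227.0867·0.832585·0.556556 = 332.492913
B₀ = V₀ − E₀ = 478.5445 − 332.492913 = 146.051587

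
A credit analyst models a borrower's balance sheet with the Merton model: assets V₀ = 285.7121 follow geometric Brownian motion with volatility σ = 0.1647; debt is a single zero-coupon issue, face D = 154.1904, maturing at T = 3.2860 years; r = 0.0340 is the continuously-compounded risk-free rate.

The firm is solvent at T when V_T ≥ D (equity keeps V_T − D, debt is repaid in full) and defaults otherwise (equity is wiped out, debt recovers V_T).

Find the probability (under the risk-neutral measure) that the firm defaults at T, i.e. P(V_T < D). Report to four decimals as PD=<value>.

PD=0.0110

d₁ = [ln(V₀/D) + (r + σ²/2)T] / (σ√T)
   = [ln(285.7121/154.1904) + (0.0340 + 0.5·0.1647²)·3.2860] / (0.1647·√3.2860)
   = [0.616796 + 0.156292] / 0.298557 = 2.589416
d₂ = d₁ − σ√T = 2.589416 − 0.298557 = 2.290859
risk-neutral PD = N(−d₂) = N(-2.290859) = 0.010986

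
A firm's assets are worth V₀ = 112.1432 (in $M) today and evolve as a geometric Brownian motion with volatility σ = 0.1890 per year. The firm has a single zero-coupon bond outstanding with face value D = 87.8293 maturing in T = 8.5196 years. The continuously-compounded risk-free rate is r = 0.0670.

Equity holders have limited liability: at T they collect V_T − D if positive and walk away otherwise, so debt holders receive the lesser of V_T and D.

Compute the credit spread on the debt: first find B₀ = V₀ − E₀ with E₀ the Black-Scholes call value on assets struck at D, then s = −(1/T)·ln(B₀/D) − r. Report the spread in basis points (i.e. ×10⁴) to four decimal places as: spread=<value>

spread=29.5663

d₁ = [ln(V₀/D) + (r + σ²/2)T] / (σ√T)
   = [ln(112.1432/87.8293) + (0.0670 + 0.5·0.1890²)·8.5196] / (0.1890·√8.5196)
   = [0.244381 + 0.722978] / 0.551660 = 1.753542
d₂ = d₁ − σ√T = 1.753542 − 0.551660 = 1.201882
N(d₁) = 0.960246,  N(d₂) = 0.885295,  e^(−rT) = 0.565066
E₀ = V₀·N(d₁) − D·e^(−rT)·N(d₂)
   = 112.1432·0.960246 − 87.8293·0.565066·0.885295 = 63.748386
B₀ = V₀ − E₀ = 112.1432 − 63.748386 = 48.394814
spread = −(1/T)·ln(B₀/D) − r = −(1/8.5196)·ln(48.394814/87.8293) − 0.0670 = 0.00295663
in basis points: 0.00295663 × 10⁴ = 29.5663 bp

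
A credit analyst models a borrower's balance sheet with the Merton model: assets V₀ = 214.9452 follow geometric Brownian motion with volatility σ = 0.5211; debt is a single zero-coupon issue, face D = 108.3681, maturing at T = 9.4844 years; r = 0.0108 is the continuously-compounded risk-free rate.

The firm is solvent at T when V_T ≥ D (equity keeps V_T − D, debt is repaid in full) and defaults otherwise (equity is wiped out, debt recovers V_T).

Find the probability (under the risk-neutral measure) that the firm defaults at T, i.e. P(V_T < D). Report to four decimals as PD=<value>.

d₁ = [ln(V₀/D) + (r + σ²/2)T] / (σ√T)
   = [ln(214.9452/108.3681) + (0.0108 + 0.5·0.5211²)·9.4844] / (0.5211·√9.4844)
   = [0.684849 + 1.390153] / 1.604819 = 1.292982
d₂ = d₁ − σ√T = 1.292982 − 1.604819 = -0.311836
risk-neutral PD = N(−d₂) = N(0.311836) = 0.622418

PD=0.6224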